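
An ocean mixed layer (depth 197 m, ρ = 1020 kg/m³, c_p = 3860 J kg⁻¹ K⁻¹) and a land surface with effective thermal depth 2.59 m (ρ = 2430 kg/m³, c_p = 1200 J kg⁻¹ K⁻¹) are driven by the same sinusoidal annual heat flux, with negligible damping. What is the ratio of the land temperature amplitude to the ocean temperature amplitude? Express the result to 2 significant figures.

100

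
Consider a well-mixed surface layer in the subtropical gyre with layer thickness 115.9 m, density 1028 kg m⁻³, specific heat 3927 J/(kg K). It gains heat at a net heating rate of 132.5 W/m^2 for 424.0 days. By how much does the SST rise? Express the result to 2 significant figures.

10 K

Areal heat capacity C = ρ c_p D = 1028 × 3927 × 115.9 = 4.68×10^8 J m⁻² K⁻¹.
Net heat input Q = F Δt = 132.5 × (424.0 days × 86400 s/day) = 4.85×10^9 J/m².
ΔT = Q / C = 4.85×10^9 / 4.68×10^8 = 10.4 K.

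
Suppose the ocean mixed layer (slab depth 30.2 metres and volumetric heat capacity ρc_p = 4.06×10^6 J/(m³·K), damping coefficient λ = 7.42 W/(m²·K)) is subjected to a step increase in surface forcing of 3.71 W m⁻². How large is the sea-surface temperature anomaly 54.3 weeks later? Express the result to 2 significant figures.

Areal heat capacity C = ρc_p × D = 4.06×10^6 × 30.2 = 1.23×10^8 J/(m²·K).
τ = C / λ = 1.23×10^8 / 7.42 = 1.65×10^7 s.
Equilibrium anomaly ΔT_eq = F / λ = 3.71 / 7.42 = 0.500 K.
t = 54.3 weeks = 3.28×10^7 s, so t/τ = 1.99.
ΔT(t) = ΔT_eq (1 − e^(−t/τ)) = 0.500 × (1 − e^−1.99) = 0.431 K.

0.43 K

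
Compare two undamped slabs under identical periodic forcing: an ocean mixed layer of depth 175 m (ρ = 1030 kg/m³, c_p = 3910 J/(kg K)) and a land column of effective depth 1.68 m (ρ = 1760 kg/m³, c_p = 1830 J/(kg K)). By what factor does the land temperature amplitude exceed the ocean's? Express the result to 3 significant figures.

C_ocean = 1030 × 3910 × 175 = 7.05×10^8 J/(m²·K).
C_land = 1760 × 1830 × 1.68 = 5.41×10^6 J/(m²·K).
Undamped amplitude ∝ 1/C, so A_land/A_ocean = C_ocean/C_land = 130.

130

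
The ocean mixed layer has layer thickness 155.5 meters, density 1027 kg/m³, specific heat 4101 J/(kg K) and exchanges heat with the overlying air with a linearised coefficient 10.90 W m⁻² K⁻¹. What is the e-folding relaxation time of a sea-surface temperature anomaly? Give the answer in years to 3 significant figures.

Areal heat capacity C = ρ c_p D = 1027 × 4101 × 155.5 = 6.55×10^8 J/(m²·K).
Relaxation time τ = C / λ = 6.55×10^8 / 10.90 = 6.01×10^7 s.
In years: 6.01×10^7 s / (3.156×10^7 s/year) = 1.90 years.

1.90 years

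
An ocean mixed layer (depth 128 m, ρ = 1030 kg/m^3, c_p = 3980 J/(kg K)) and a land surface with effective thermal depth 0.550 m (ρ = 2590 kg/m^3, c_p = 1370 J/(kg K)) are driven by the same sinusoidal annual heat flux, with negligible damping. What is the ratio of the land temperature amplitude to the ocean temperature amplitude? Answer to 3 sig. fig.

C_ocean = 1030 × 3980 × 128 = 5.25×10^8 J/(m²·K).
C_land = 2590 × 1370 × 0.550 = 1.95×10^6 J/(m²·K).
Undamped amplitude ∝ 1/C, so A_land/A_ocean = C_ocean/C_land = 269.

269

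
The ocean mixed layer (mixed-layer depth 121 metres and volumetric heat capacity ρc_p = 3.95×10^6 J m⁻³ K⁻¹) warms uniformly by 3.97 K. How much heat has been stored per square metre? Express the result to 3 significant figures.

1.90×10^9

Areal heat capacity C = ρc_p × D = 3.95×10^6 × 121 = 4.78×10^8 J/(m^2 K).
ΔQ = C ΔT = 4.78×10^8 × 3.97 = 1.90×10^9 J/m².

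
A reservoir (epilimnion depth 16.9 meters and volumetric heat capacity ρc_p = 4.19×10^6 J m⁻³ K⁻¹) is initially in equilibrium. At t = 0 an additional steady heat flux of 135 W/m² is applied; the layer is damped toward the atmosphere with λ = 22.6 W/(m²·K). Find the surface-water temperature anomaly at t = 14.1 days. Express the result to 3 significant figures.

1.92 K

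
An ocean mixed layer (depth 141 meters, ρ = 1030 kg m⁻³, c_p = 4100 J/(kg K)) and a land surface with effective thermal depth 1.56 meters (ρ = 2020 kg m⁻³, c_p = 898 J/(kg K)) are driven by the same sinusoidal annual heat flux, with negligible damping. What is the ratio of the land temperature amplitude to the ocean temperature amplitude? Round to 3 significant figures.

C_ocean = 1030 × 4100 × 141 = 5.95×10^8 J/(m²·K).
C_land = 2020 × 898 × 1.56 = 2.83×10^6 J/(m²·K).
Undamped amplitude ∝ 1/C, so A_land/A_ocean = C_ocean/C_land = 210.

210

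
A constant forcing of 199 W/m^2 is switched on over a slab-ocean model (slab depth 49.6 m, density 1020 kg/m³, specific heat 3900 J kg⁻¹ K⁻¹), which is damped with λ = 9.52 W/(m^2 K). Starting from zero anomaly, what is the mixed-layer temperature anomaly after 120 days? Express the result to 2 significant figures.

8.2 K

Areal heat capacity C = ρ c_p D = 1020 × 3900 × 49.6 = 1.97×10^8 J m⁻² K⁻¹.
τ = C / λ = 1.97×10^8 / 9.52 = 2.07×10^7 s.
Equilibrium anomaly ΔT_eq = F / λ = 199 / 9.52 = 20.9 K.
t = 120 days = 1.04×10^7 s, so t/τ = 0.500.
ΔT(t) = ΔT_eq (1 − e^(−t/τ)) = 20.9 × (1 − e^−0.500) = 8.23 K.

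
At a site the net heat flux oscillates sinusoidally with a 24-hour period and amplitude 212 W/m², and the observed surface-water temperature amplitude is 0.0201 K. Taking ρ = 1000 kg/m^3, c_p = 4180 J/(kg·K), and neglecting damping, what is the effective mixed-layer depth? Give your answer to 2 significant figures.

35 m

ω = 2π / 86400 s = 7.27×10^-5 s⁻¹.
Required C = F₀ / (A ω) = 212 / (0.0201 × 7.27×10^-5) = 1.45×10^8 J/(m²·K).
D = C / (ρ c_p) = 1.45×10^8 / (1000 × 4180) = 34.7 m.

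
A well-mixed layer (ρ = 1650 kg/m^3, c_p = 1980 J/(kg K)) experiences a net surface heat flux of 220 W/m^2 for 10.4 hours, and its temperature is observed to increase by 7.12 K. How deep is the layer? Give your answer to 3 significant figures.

0.354 m

Heat input Q = F Δt = 220 × 37400 s = 8.24×10^6 J/m².
Required areal heat capacity C = Q / ΔT = 1.16×10^6 J/(m²·K).
Depth D = C / (ρ c_p) = 1.16×10^6 / (1650 × 1980) = 0.354 m.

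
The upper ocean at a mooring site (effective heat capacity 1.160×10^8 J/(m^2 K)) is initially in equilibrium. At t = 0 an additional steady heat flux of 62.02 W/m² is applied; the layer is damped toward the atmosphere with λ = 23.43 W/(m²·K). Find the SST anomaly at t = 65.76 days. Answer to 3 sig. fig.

1.81 K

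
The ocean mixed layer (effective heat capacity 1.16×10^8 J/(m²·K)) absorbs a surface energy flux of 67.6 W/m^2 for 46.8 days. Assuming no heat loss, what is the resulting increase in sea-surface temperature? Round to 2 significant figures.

Areal heat capacity C = 1.16×10^8 J/(m²·K) (given).
Net heat input Q = F Δt = 67.6 × (46.8 days × 86400 s/day) = 2.73×10^8 J/m².
ΔT = Q / C = 2.73×10^8 / 1.16×10^8 = 2.36 K.

2.4 K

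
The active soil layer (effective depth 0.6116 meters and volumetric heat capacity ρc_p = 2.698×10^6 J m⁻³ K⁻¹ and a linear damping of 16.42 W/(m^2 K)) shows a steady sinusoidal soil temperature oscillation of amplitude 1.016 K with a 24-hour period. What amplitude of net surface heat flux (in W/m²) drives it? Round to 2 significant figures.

120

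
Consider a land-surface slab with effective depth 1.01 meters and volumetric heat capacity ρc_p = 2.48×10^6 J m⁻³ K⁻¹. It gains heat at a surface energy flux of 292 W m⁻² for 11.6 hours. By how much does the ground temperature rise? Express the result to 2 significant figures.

4.9 K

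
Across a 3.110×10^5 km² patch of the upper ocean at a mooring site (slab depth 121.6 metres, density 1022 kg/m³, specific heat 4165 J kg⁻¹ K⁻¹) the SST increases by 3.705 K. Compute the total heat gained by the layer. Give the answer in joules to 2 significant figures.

6.0×10^20 J

Areal heat capacity C = ρ c_p D = 1022 × 4165 × 121.6 = 5.18×10^8 J/(m²·K).
Heat per unit area: q = C ΔT = 5.18×10^8 × 3.705 = 1.92×10^9 J/m².
Total heat: Q = q × A = 1.92×10^9 × (3.110×10^5 × 10⁶ m²) = 5.96×10^20 J.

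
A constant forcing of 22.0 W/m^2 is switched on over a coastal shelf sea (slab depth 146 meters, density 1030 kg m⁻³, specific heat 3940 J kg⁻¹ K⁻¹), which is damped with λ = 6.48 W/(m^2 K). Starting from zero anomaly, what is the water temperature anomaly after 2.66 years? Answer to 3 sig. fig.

2.04 K

Areal heat capacity C = ρ c_p D = 1030 × 3940 × 146 = 5.92×10^8 J m⁻² K⁻¹.
τ = C / λ = 5.92×10^8 / 6.48 = 9.14×10^7 s.
Equilibrium anomaly ΔT_eq = F / λ = 22.0 / 6.48 = 3.40 K.
t = 2.66 years = 8.39×10^7 s, so t/τ = 0.918.
ΔT(t) = ΔT_eq (1 − e^(−t/τ)) = 3.40 × (1 − e^−0.918) = 2.04 K.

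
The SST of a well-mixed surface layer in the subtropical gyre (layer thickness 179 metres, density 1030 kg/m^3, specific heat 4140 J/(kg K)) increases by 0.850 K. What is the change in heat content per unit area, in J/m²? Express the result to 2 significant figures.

6.5×10^8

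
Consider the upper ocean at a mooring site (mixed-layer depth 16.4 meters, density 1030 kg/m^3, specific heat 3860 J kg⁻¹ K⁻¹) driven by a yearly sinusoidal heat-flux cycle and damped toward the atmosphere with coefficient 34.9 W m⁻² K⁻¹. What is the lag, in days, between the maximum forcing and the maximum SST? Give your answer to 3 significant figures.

Areal heat capacity C = ρ c_p D = 1030 × 3860 × 16.4 = 6.52×10^7 J/(m²·K).
ω = 2π / 3.15×10^7 s = 1.99×10^-7 s⁻¹.
Phase lag φ = arctan(Cω/λ) = arctan(13.0/34.9) = 0.356 rad.
Time lag = φ / ω = 0.356 / 1.99×10^-7 = 1.79×10^6 s = 20.7 days.

20.7 days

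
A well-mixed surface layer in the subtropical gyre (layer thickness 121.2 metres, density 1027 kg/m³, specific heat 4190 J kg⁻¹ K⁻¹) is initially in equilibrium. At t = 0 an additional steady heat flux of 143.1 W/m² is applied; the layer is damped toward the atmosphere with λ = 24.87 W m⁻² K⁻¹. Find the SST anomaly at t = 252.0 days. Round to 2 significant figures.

3.7 K

Areal heat capacity C = ρ c_p D = 1027 × 4190 × 121.2 = 5.22×10^8 J/(m²·K).
τ = C / λ = 5.22×10^8 / 24.87 = 2.10×10^7 s.
Equilibrium anomaly ΔT_eq = F / λ = 143.1 / 24.87 = 5.75 K.
t = 252.0 days = 2.18×10^7 s, so t/τ = 1.04.
ΔT(t) = ΔT_eq (1 − e^(−t/τ)) = 5.75 × (1 − e^−1.04) = 3.72 K.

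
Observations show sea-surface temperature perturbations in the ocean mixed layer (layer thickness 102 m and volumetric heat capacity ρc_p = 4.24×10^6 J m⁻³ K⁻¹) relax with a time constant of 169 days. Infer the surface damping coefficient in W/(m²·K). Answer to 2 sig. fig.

Areal heat capacity C = ρc_p × D = 4.24×10^6 × 102 = 4.32×10^8 J/(m²·K).
τ = 169 days = 1.46×10^7 s.
λ = C / τ = 4.32×10^8 / 1.46×10^7 = 29.6 W/(m²·K).

30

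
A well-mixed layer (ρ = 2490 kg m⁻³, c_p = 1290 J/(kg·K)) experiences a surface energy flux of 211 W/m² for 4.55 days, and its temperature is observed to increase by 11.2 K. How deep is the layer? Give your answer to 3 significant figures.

Heat input Q = F Δt = 211 × 3.93×10^5 s = 8.29×10^7 J/m².
Required areal heat capacity C = Q / ΔT = 7.41×10^6 J/(m²·K).
Depth D = C / (ρ c_p) = 7.41×10^6 / (2490 × 1290) = 2.31 m.

2.31 m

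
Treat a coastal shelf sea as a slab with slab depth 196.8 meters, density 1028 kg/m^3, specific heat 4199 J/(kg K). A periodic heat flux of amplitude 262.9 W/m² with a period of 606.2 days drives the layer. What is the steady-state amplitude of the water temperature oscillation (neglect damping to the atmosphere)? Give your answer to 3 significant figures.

2.58 K

Areal heat capacity C = ρ c_p D = 1028 × 4199 × 196.8 = 8.50×10^8 J/(m²·K).
Angular frequency ω = 2π / T = 2π / 5.24×10^7 s = 1.20×10^-7 s⁻¹.
Cω = 8.50×10^8 × 1.20×10^-7 = 102 W/(m²·K).
Amplitude A = F₀ / (Cω) = 262.9 / 102 = 2.58 K.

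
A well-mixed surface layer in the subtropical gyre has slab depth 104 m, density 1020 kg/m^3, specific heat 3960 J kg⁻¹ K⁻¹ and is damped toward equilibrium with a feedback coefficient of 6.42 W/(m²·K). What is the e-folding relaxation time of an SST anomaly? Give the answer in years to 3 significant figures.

2.07 years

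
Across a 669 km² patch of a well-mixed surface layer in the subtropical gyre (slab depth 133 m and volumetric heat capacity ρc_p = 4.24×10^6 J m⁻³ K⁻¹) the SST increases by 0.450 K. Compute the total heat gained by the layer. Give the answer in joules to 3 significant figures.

1.70×10^17 J

Areal heat capacity C = ρc_p × D = 4.24×10^6 × 133 = 5.64×10^8 J m⁻² K⁻¹.
Heat per unit area: q = C ΔT = 5.64×10^8 × 0.450 = 2.54×10^8 J/m².
Total heat: Q = q × A = 2.54×10^8 × (669 × 10⁶ m²) = 1.70×10^17 J.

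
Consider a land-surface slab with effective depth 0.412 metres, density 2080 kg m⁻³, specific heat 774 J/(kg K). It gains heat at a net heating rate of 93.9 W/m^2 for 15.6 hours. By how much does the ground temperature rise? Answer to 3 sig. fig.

7.95 K

Areal heat capacity C = ρ c_p D = 2080 × 774 × 0.412 = 6.63×10^5 J/(m^2 K).
Net heat input Q = F Δt = 93.9 × (15.6 hours × 3600 s/hour) = 5.27×10^6 J/m².
ΔT = Q / C = 5.27×10^6 / 6.63×10^5 = 7.95 K.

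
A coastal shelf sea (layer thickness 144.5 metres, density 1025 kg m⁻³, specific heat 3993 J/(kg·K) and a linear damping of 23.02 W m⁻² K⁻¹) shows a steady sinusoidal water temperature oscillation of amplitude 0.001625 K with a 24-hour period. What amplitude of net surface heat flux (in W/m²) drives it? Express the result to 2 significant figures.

Areal heat capacity C = ρ c_p D = 1025 × 3993 × 144.5 = 5.91×10^8 J/(m²·K).
ω = 2π / 86400 s = 7.27×10^-5 s⁻¹.
√((Cω)² + λ²) = √((43000)² + 23.02²) = 43000 W/(m²·K).
F₀ = A × √((Cω)²+λ²) = 0.001625 × 43000 = 69.9 W/m².

70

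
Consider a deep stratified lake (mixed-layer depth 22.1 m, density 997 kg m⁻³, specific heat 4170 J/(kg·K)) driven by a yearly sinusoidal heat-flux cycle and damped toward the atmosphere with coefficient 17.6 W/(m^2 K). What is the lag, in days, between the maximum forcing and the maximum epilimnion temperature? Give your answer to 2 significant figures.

Areal heat capacity C = ρ c_p D = 997 × 4170 × 22.1 = 9.19×10^7 J/(m²·K).
ω = 2π / 3.15×10^7 s = 1.99×10^-7 s⁻¹.
Phase lag φ = arctan(Cω/λ) = arctan(18.3/17.6) = 0.805 rad.
Time lag = φ / ω = 0.805 / 1.99×10^-7 = 4.04×10^6 s = 46.8 days.

47 days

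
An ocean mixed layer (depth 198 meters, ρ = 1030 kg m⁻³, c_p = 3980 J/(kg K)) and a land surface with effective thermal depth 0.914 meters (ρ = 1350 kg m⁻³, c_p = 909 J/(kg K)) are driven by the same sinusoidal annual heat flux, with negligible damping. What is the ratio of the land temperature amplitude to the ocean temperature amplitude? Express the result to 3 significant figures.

C_ocean = 1030 × 3980 × 198 = 8.12×10^8 J/(m²·K).
C_land = 1350 × 909 × 0.914 = 1.12×10^6 J/(m²·K).
Undamped amplitude ∝ 1/C, so A_land/A_ocean = C_ocean/C_land = 724.

724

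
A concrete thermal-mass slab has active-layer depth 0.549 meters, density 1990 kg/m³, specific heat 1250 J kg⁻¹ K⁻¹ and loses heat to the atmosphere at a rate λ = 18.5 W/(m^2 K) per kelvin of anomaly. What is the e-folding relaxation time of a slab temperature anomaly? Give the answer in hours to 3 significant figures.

Areal heat capacity C = ρ c_p D = 1990 × 1250 × 0.549 = 1.37×10^6 J m⁻² K⁻¹.
Relaxation time τ = C / λ = 1.37×10^6 / 18.5 = 73800 s.
In hours: 73800 s / (3600 s/hour) = 20.5 hours.

20.5 hours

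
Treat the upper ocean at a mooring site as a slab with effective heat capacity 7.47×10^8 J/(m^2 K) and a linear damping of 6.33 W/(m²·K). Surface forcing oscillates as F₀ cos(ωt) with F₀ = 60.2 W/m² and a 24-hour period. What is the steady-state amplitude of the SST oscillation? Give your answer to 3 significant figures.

Areal heat capacity C = 7.47×10^8 J/(m^2 K) (given).
Angular frequency ω = 2π / T = 2π / 86400 s = 7.27×10^-5 s⁻¹.
√((Cω)² + λ²) = √((54300)² + 6.33²) = 54300 W/(m²·K).
Amplitude A = F₀ / √((Cω)²+λ²) = 60.2 / 54300 = 0.00111 K.

0.00111 K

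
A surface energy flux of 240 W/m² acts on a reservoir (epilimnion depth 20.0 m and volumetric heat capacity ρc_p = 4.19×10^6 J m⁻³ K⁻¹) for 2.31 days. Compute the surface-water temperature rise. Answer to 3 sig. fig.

Areal heat capacity C = ρc_p × D = 4.19×10^6 × 20.0 = 8.38×10^7 J/(m^2 K).
Net heat input Q = F Δt = 240 × (2.31 days × 86400 s/day) = 4.79×10^7 J/m².
ΔT = Q / C = 4.79×10^7 / 8.38×10^7 = 0.572 K.

0.572 K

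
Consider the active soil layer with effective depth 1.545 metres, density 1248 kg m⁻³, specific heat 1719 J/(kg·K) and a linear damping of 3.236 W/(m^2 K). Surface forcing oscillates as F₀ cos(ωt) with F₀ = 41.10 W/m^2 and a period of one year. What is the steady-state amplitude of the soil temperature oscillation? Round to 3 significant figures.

12.4 K

Areal heat capacity C = ρ c_p D = 1248 × 1719 × 1.545 = 3.31×10^6 J/(m^2 K).
Angular frequency ω = 2π / T = 2π / 3.15×10^7 s = 1.99×10^-7 s⁻¹.
√((Cω)² + λ²) = √((0.660)² + 3.236²) = 3.30 W/(m²·K).
Amplitude A = F₀ / √((Cω)²+λ²) = 41.10 / 3.30 = 12.4 K.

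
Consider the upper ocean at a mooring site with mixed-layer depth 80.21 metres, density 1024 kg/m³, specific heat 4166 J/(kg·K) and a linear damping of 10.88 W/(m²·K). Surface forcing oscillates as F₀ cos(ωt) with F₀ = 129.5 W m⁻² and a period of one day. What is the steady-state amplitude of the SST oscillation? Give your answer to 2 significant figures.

0.0052 K

Areal heat capacity C = ρ c_p D = 1024 × 4166 × 80.21 = 3.42×10^8 J m⁻² K⁻¹.
Angular frequency ω = 2π / T = 2π / 86400 s = 7.27×10^-5 s⁻¹.
√((Cω)² + λ²) = √((24900)² + 10.88²) = 24900 W/(m²·K).
Amplitude A = F₀ / √((Cω)²+λ²) = 129.5 / 24900 = 0.00520 K.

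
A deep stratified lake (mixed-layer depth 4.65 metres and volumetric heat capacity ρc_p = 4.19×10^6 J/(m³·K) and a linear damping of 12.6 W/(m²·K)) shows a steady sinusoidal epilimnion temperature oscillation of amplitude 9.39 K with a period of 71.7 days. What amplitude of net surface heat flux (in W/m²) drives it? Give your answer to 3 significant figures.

220

Areal heat capacity C = ρc_p × D = 4.19×10^6 × 4.65 = 1.95×10^7 J/(m^2 K).
ω = 2π / 6.19×10^6 s = 1.01×10^-6 s⁻¹.
√((Cω)² + λ²) = √((19.8)² + 12.6²) = 23.4 W/(m²·K).
F₀ = A × √((Cω)²+λ²) = 9.39 × 23.4 = 220 W/m².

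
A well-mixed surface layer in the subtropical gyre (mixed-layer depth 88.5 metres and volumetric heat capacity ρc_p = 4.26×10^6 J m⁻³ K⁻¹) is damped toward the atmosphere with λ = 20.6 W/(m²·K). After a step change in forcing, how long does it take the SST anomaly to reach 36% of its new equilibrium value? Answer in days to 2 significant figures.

Areal heat capacity C = ρc_p × D = 4.26×10^6 × 88.5 = 3.77×10^8 J/(m²·K).
τ = C / λ = 3.77×10^8 / 20.6 = 1.83×10^7 s.
Fraction reached: 1 − e^(−t/τ) = 0.36 ⇒ t = −τ ln(1 − 0.36) = τ × 0.446.
t = 8.17×10^6 s = 94.5 days.

95 days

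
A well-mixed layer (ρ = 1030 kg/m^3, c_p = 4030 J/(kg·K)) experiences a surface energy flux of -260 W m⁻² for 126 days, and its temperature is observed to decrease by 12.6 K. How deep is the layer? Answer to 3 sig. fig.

54.1 m

Heat input Q = F Δt = -260 × 1.09×10^7 s = -2.83×10^9 J/m².
Required areal heat capacity C = Q / ΔT = 2.25×10^8 J/(m²·K).
Depth D = C / (ρ c_p) = 2.25×10^8 / (1030 × 4030) = 54.1 m.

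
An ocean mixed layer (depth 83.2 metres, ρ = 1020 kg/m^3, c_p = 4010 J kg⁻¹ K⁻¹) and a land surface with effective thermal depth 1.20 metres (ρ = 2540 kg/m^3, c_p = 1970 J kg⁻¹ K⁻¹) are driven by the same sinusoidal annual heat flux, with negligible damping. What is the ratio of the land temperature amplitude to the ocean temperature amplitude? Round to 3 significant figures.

C_ocean = 1020 × 4010 × 83.2 = 3.40×10^8 J/(m²·K).
C_land = 2540 × 1970 × 1.20 = 6.00×10^6 J/(m²·K).
Undamped amplitude ∝ 1/C, so A_land/A_ocean = C_ocean/C_land = 56.7.

56.7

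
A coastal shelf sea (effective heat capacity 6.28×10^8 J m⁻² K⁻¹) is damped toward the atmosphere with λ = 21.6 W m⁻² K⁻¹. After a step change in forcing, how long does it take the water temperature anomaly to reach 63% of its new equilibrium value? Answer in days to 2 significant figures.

330 days

Areal heat capacity C = 6.28×10^8 J m⁻² K⁻¹ (given).
τ = C / λ = 6.28×10^8 / 21.6 = 2.91×10^7 s.
Fraction reached: 1 − e^(−t/τ) = 0.63 ⇒ t = −τ ln(1 − 0.63) = τ × 0.994.
t = 2.89×10^7 s = 335 days.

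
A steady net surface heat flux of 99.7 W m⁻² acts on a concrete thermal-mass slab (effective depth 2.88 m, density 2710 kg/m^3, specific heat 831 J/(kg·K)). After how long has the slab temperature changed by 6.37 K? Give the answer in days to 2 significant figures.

4.8 days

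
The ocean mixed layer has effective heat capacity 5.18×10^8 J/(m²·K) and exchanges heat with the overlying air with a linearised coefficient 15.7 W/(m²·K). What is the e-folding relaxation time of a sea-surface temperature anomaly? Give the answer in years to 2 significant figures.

1.0 years

Areal heat capacity C = 5.18×10^8 J/(m²·K) (given).
Relaxation time τ = C / λ = 5.18×10^8 / 15.7 = 3.30×10^7 s.
In years: 3.30×10^7 s / (3.156×10^7 s/year) = 1.05 years.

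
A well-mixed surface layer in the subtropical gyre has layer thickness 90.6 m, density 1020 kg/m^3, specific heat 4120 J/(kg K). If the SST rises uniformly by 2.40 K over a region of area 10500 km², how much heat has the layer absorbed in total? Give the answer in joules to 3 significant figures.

Areal heat capacity C = ρ c_p D = 1020 × 4120 × 90.6 = 3.81×10^8 J m⁻² K⁻¹.
Heat per unit area: q = C ΔT = 3.81×10^8 × 2.40 = 9.14×10^8 J/m².
Total heat: Q = q × A = 9.14×10^8 × (10500 × 10⁶ m²) = 9.59×10^18 J.

9.59×10^18 J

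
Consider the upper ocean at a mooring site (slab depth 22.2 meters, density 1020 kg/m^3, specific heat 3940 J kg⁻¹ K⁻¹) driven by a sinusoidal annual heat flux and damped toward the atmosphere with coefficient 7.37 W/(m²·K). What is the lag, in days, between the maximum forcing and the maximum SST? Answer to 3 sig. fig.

68.4 days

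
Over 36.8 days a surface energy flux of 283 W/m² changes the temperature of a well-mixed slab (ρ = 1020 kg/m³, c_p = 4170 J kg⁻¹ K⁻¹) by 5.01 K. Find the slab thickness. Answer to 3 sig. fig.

Heat input Q = F Δt = 283 × 3.18×10^6 s = 9.00×10^8 J/m².
Required areal heat capacity C = Q / ΔT = 1.80×10^8 J/(m²·K).
Depth D = C / (ρ c_p) = 1.80×10^8 / (1020 × 4170) = 42.2 m.

42.2 m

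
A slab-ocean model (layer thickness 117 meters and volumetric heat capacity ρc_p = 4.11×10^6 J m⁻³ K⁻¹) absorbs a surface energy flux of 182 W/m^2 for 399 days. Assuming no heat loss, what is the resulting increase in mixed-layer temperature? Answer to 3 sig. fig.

Areal heat capacity C = ρc_p × D = 4.11×10^6 × 117 = 4.81×10^8 J m⁻² K⁻¹.
Net heat input Q = F Δt = 182 × (399 days × 86400 s/day) = 6.27×10^9 J/m².
ΔT = Q / C = 6.27×10^9 / 4.81×10^8 = 13.0 K.

13.0 K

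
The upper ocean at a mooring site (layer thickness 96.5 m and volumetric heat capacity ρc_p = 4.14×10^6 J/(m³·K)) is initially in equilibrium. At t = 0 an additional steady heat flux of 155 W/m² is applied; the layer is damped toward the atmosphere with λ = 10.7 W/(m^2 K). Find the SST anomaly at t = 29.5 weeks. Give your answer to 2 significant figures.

Areal heat capacity C = ρc_p × D = 4.14×10^6 × 96.5 = 4.00×10^8 J/(m²·K).
τ = C / λ = 4.00×10^8 / 10.7 = 3.73×10^7 s.
Equilibrium anomaly ΔT_eq = F / λ = 155 / 10.7 = 14.5 K.
t = 29.5 weeks = 1.78×10^7 s, so t/τ = 0.478.
ΔT(t) = ΔT_eq (1 − e^(−t/τ)) = 14.5 × (1 − e^−0.478) = 5.50 K.

5.5 K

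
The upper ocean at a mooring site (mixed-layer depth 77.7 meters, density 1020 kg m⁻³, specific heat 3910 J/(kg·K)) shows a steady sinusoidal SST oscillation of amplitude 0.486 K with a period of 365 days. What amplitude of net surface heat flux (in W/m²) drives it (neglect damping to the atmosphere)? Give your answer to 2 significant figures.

30

Areal heat capacity C = ρ c_p D = 1020 × 3910 × 77.7 = 3.10×10^8 J/(m^2 K).
ω = 2π / 3.15×10^7 s = 1.99×10^-7 s⁻¹.
Cω = 3.10×10^8 × 1.99×10^-7 = 61.7 W/(m²·K).
F₀ = A × Cω = 0.486 × 61.7 = 30.0 W/m².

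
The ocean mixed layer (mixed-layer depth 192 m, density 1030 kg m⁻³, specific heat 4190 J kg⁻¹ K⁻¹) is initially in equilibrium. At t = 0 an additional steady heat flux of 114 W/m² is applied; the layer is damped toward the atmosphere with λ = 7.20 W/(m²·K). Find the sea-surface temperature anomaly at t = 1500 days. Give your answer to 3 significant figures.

Areal heat capacity C = ρ c_p D = 1030 × 4190 × 192 = 8.29×10^8 J/(m^2 K).
τ = C / λ = 8.29×10^8 / 7.20 = 1.15×10^8 s.
Equilibrium anomaly ΔT_eq = F / λ = 114 / 7.20 = 15.8 K.
t = 1500 days = 1.30×10^8 s, so t/τ = 1.13.
ΔT(t) = ΔT_eq (1 − e^(−t/τ)) = 15.8 × (1 − e^−1.13) = 10.7 K.

10.7 K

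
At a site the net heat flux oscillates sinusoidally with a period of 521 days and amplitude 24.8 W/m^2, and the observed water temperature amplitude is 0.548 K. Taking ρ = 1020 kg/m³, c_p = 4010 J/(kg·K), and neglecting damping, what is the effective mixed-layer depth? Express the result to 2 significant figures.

79 m

ω = 2π / 4.50×10^7 s = 1.40×10^-7 s⁻¹.
Required C = F₀ / (A ω) = 24.8 / (0.548 × 1.40×10^-7) = 3.24×10^8 J/(m²·K).
D = C / (ρ c_p) = 3.24×10^8 / (1020 × 4010) = 79.3 m.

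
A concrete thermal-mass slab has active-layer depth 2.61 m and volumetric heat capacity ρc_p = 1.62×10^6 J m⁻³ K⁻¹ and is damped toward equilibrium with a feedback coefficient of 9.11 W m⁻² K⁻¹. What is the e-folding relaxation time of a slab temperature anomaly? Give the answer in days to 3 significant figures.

Areal heat capacity C = ρc_p × D = 1.62×10^6 × 2.61 = 4.23×10^6 J/(m^2 K).
Relaxation time τ = C / λ = 4.23×10^6 / 9.11 = 4.64×10^5 s.
In days: 4.64×10^5 s / (86400 s/day) = 5.37 days.

5.37 days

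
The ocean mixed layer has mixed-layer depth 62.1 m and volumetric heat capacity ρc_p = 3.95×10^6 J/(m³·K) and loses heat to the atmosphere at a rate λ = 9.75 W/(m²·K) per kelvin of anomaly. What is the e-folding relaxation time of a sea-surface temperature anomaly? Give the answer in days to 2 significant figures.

290 days

Areal heat capacity C = ρc_p × D = 3.95×10^6 × 62.1 = 2.45×10^8 J/(m²·K).
Relaxation time τ = C / λ = 2.45×10^8 / 9.75 = 2.52×10^7 s.
In days: 2.52×10^7 s / (86400 s/day) = 291 days.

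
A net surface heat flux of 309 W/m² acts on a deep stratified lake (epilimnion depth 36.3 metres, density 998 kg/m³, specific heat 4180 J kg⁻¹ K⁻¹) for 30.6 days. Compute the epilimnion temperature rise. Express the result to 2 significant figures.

Areal heat capacity C = ρ c_p D = 998 × 4180 × 36.3 = 1.51×10^8 J/(m²·K).
Net heat input Q = F Δt = 309 × (30.6 days × 86400 s/day) = 8.17×10^8 J/m².
ΔT = Q / C = 8.17×10^8 / 1.51×10^8 = 5.39 K.

5.4 K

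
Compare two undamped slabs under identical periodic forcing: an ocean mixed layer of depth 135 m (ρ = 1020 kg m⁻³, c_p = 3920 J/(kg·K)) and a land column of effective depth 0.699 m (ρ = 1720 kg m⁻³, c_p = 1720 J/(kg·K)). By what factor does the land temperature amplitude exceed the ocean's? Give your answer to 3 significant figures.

261

C_ocean = 1020 × 3920 × 135 = 5.40×10^8 J/(m²·K).
C_land = 1720 × 1720 × 0.699 = 2.07×10^6 J/(m²·K).
Undamped amplitude ∝ 1/C, so A_land/A_ocean = C_ocean/C_land = 261.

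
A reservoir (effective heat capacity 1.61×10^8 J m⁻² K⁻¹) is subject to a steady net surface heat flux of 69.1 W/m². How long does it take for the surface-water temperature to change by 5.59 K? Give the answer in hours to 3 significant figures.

3620 hours

Areal heat capacity C = 1.61×10^8 J m⁻² K⁻¹ (given).
Time required: Δt = C ΔT / F = 1.61×10^8 × 5.59 / 69.1 = 1.30×10^7 s.
In hours: 1.30×10^7 s / (3600 s/hour) = 3620 hours.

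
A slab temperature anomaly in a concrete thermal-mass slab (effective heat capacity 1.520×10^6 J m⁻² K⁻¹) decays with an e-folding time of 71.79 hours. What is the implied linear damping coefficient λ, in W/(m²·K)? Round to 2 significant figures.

5.9

Areal heat capacity C = 1.520×10^6 J m⁻² K⁻¹ (given).
τ = 71.79 hours = 2.58×10^5 s.
λ = C / τ = 1.52×10^6 / 2.58×10^5 = 5.88 W/(m²·K).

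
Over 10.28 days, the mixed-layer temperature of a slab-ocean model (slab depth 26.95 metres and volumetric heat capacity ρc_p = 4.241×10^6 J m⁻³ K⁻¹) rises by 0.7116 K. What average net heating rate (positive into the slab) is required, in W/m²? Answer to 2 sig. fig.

92

Areal heat capacity C = ρc_p × D = 4.241×10^6 × 26.95 = 1.14×10^8 J m⁻² K⁻¹.
Required heat per unit area: Q = C ΔT = 1.14×10^8 × 0.7116 = 8.13×10^7 J/m².
Flux F = Q / Δt = 8.13×10^7 / 8.88×10^5 s = 91.6 W/m².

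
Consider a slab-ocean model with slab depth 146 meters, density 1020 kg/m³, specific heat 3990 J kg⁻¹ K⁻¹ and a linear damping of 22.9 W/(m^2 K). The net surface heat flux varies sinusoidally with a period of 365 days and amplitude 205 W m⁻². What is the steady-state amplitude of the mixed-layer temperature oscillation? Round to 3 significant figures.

1.70 K

Areal heat capacity C = ρ c_p D = 1020 × 3990 × 146 = 5.94×10^8 J/(m²·K).
Angular frequency ω = 2π / T = 2π / 3.15×10^7 s = 1.99×10^-7 s⁻¹.
√((Cω)² + λ²) = √((118)² + 22.9²) = 121 W/(m²·K).
Amplitude A = F₀ / √((Cω)²+λ²) = 205 / 121 = 1.70 K.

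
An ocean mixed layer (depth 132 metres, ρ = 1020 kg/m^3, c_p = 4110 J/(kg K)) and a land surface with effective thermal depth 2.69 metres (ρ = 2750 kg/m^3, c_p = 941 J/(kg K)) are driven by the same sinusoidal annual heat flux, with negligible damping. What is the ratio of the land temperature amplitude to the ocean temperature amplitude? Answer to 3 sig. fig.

79.5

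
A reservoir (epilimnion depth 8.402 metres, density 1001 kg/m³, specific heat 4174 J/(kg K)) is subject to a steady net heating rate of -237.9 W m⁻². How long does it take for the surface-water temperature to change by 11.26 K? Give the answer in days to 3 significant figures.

19.2 days

Areal heat capacity C = ρ c_p D = 1001 × 4174 × 8.402 = 3.51×10^7 J/(m^2 K).
Time required: Δt = C ΔT / F = 3.51×10^7 × -11.26 / -237.9 = 1.66×10^6 s.
In days: 1.66×10^6 s / (86400 s/day) = 19.2 days.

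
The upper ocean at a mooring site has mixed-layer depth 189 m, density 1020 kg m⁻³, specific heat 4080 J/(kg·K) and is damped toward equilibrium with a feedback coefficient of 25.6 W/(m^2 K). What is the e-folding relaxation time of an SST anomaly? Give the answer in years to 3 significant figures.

Areal heat capacity C = ρ c_p D = 1020 × 4080 × 189 = 7.87×10^8 J m⁻² K⁻¹.
Relaxation time τ = C / λ = 7.87×10^8 / 25.6 = 3.07×10^7 s.
In years: 3.07×10^7 s / (3.156×10^7 s/year) = 0.974 years.

0.974 years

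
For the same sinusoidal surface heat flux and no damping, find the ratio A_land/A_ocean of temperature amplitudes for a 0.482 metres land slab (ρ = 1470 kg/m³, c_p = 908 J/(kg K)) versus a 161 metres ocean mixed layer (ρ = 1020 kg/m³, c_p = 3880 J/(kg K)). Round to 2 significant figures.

C_ocean = 1020 × 3880 × 161 = 6.37×10^8 J/(m²·K).
C_land = 1470 × 908 × 0.482 = 6.43×10^5 J/(m²·K).
Undamped amplitude ∝ 1/C, so A_land/A_ocean = C_ocean/C_land = 990.

990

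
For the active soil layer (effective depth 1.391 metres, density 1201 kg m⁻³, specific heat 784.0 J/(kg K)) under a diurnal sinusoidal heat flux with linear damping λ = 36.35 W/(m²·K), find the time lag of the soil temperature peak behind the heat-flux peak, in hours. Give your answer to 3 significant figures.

Areal heat capacity C = ρ c_p D = 1201 × 784.0 × 1.391 = 1.31×10^6 J/(m^2 K).
ω = 2π / 86400 s = 7.27×10^-5 s⁻¹.
Phase lag φ = arctan(Cω/λ) = arctan(95.2/36.35) = 1.21 rad.
Time lag = φ / ω = 1.21 / 7.27×10^-5 = 16600 s = 4.61 hours.

4.61 hours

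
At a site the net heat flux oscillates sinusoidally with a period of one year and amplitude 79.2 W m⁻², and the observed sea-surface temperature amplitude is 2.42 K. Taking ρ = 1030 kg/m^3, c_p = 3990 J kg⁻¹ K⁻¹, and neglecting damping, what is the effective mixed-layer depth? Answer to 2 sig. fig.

40 m

ω = 2π / 3.15×10^7 s = 1.99×10^-7 s⁻¹.
Required C = F₀ / (A ω) = 79.2 / (2.42 × 1.99×10^-7) = 1.64×10^8 J/(m²·K).
D = C / (ρ c_p) = 1.64×10^8 / (1030 × 3990) = 40.0 m.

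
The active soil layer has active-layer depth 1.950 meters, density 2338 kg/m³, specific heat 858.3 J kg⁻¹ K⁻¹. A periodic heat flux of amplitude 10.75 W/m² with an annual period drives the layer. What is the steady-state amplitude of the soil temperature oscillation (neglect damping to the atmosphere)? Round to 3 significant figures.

13.8 K

Areal heat capacity C = ρ c_p D = 2338 × 858.3 × 1.950 = 3.91×10^6 J m⁻² K⁻¹.
Angular frequency ω = 2π / T = 2π / 3.15×10^7 s = 1.99×10^-7 s⁻¹.
Cω = 3.91×10^6 × 1.99×10^-7 = 0.780 W/(m²·K).
Amplitude A = F₀ / (Cω) = 10.75 / 0.780 = 13.8 K.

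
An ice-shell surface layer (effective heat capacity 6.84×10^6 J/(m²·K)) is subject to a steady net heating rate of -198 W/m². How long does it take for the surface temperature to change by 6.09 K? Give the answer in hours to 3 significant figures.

58.4 hours

Areal heat capacity C = 6.84×10^6 J/(m²·K) (given).
Time required: Δt = C ΔT / F = 6.84×10^6 × -6.09 / -198 = 2.10×10^5 s.
In hours: 2.10×10^5 s / (3600 s/hour) = 58.4 hours.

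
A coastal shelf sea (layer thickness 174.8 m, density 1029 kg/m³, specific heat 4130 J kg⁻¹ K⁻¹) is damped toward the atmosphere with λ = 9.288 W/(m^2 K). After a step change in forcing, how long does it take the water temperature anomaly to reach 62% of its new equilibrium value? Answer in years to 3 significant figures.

2.45 years

Areal heat capacity C = ρ c_p D = 1029 × 4130 × 174.8 = 7.43×10^8 J m⁻² K⁻¹.
τ = C / λ = 7.43×10^8 / 9.288 = 8.00×10^7 s.
Fraction reached: 1 − e^(−t/τ) = 0.62 ⇒ t = −τ ln(1 − 0.62) = τ × 0.968.
t = 7.74×10^7 s = 2.45 years.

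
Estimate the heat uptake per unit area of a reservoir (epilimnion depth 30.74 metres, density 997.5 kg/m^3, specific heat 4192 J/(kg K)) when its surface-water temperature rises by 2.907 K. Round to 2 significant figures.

3.7×10^8

Areal heat capacity C = ρ c_p D = 997.5 × 4192 × 30.74 = 1.29×10^8 J m⁻² K⁻¹.
ΔQ = C ΔT = 1.29×10^8 × 2.907 = 3.74×10^8 J/m².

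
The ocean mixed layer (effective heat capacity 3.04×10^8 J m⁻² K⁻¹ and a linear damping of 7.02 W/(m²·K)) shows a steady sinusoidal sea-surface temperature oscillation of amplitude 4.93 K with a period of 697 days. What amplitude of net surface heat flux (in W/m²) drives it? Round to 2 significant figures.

160

Areal heat capacity C = 3.04×10^8 J m⁻² K⁻¹ (given).
ω = 2π / 6.02×10^7 s = 1.04×10^-7 s⁻¹.
√((Cω)² + λ²) = √((31.7)² + 7.02²) = 32.5 W/(m²·K).
F₀ = A × √((Cω)²+λ²) = 4.93 × 32.5 = 160 W/m².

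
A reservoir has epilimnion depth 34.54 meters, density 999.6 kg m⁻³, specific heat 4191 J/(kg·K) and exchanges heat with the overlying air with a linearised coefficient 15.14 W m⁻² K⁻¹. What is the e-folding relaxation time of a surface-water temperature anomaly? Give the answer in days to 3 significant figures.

Areal heat capacity C = ρ c_p D = 999.6 × 4191 × 34.54 = 1.45×10^8 J/(m^2 K).
Relaxation time τ = C / λ = 1.45×10^8 / 15.14 = 9.56×10^6 s.
In days: 9.56×10^6 s / (86400 s/day) = 111 days.

111 days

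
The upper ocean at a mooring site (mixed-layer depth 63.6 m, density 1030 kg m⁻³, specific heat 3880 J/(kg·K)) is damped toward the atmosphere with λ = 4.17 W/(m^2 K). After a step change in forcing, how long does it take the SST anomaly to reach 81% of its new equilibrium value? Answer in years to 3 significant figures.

3.21 years

Areal heat capacity C = ρ c_p D = 1030 × 3880 × 63.6 = 2.54×10^8 J m⁻² K⁻¹.
τ = C / λ = 2.54×10^8 / 4.17 = 6.10×10^7 s.
Fraction reached: 1 − e^(−t/τ) = 0.81 ⇒ t = −τ ln(1 − 0.81) = τ × 1.66.
t = 1.01×10^8 s = 3.21 years.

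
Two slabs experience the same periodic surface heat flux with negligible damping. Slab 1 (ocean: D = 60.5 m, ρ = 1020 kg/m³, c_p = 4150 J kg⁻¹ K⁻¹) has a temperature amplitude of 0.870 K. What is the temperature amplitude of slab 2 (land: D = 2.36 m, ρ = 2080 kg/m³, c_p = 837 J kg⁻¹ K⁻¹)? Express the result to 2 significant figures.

54 K

C_ocean = 2.56×10^8 J/(m²·K); C_land = 4.11×10^6 J/(m²·K).
A ∝ 1/C ⇒ A_land = A_ocean × C_ocean/C_land = 0.870 × 62.3 = 54.2 K.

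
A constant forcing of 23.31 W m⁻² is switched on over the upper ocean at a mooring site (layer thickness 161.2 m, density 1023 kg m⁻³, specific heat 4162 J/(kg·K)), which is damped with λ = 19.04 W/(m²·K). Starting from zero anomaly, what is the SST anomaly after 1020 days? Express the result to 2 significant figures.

Areal heat capacity C = ρ c_p D = 1023 × 4162 × 161.2 = 6.86×10^8 J/(m^2 K).
τ = C / λ = 6.86×10^8 / 19.04 = 3.60×10^7 s.
Equilibrium anomaly ΔT_eq = F / λ = 23.31 / 19.04 = 1.22 K.
t = 1020 days = 8.81×10^7 s, so t/τ = 2.44.
ΔT(t) = ΔT_eq (1 − e^(−t/τ)) = 1.22 × (1 − e^−2.44) = 1.12 K.

1.1 K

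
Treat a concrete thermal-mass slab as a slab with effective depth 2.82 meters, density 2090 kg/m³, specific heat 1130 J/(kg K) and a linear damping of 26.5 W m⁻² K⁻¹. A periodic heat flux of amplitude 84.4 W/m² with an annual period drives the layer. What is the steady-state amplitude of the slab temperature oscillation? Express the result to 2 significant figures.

3.2 K

Areal heat capacity C = ρ c_p D = 2090 × 1130 × 2.82 = 6.66×10^6 J m⁻² K⁻¹.
Angular frequency ω = 2π / T = 2π / 3.15×10^7 s = 1.99×10^-7 s⁻¹.
√((Cω)² + λ²) = √((1.33)² + 26.5²) = 26.5 W/(m²·K).
Amplitude A = F₀ / √((Cω)²+λ²) = 84.4 / 26.5 = 3.18 K.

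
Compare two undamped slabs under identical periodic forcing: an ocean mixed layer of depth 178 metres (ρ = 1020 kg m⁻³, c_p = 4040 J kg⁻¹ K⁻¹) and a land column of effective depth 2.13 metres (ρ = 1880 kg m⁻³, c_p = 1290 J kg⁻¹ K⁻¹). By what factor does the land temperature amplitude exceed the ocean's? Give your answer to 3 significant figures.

142

C_ocean = 1020 × 4040 × 178 = 7.34×10^8 J/(m²·K).
C_land = 1880 × 1290 × 2.13 = 5.17×10^6 J/(m²·K).
Undamped amplitude ∝ 1/C, so A_land/A_ocean = C_ocean/C_land = 142.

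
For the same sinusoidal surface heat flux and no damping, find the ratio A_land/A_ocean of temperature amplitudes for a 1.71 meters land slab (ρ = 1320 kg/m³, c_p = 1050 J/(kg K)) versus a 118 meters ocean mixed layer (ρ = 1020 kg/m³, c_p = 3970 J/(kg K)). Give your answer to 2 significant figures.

200

C_ocean = 1020 × 3970 × 118 = 4.78×10^8 J/(m²·K).
C_land = 1320 × 1050 × 1.71 = 2.37×10^6 J/(m²·K).
Undamped amplitude ∝ 1/C, so A_land/A_ocean = C_ocean/C_land = 202.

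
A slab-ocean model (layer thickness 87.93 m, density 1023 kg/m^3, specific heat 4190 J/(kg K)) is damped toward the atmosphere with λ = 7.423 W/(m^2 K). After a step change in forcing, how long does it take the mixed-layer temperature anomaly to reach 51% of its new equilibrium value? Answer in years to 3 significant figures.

Areal heat capacity C = ρ c_p D = 1023 × 4190 × 87.93 = 3.77×10^8 J m⁻² K⁻¹.
τ = C / λ = 3.77×10^8 / 7.423 = 5.08×10^7 s.
Fraction reached: 1 − e^(−t/τ) = 0.51 ⇒ t = −τ ln(1 − 0.51) = τ × 0.713.
t = 3.62×10^7 s = 1.15 years.

1.15 years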